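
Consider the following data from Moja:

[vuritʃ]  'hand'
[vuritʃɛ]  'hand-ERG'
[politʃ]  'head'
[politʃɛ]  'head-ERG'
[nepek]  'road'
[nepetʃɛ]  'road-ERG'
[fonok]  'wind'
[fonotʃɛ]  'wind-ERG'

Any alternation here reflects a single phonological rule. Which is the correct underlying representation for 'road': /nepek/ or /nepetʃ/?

/nepek/

The root 'road' surfaces as [nepek] and [nepetʃɛ], with a stem-final [k] ~ [tʃ] alternation.
But 'head' keeps [tʃ] in both environments ([politʃ], [politʃɛ]), so there is no rule changing /tʃ/ to [k] in isolation.
The underlying segment must be /k/; /k/ becomes palato-alveolar [tʃ] before a front vowel, yielding [tʃ] there.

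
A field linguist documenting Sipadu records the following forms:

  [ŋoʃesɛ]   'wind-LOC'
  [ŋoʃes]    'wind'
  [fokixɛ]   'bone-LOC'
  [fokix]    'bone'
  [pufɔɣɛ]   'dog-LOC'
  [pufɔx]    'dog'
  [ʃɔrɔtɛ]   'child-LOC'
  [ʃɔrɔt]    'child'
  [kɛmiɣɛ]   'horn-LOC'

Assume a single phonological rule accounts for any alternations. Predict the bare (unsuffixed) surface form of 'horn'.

[kɛmix]

The stem for 'dog' ends in [ɣ] in [pufɔɣɛ] but [x] in [pufɔx].
Compare 'bone', with invariant [x] in [fokixɛ] and [fokix]: an analysis with underlying /x/ and a rule producing [ɣ] before the LOC suffix would wrongly predict alternation here too.
The alternation reflects word-final obstruent devoicing: voiced obstruents become voiceless word-finally. /ɣ/ is underlying.
From [kɛmiɣɛ] the stem 'horn' is /kɛmiɣ/; word-finally this yields [kɛmix].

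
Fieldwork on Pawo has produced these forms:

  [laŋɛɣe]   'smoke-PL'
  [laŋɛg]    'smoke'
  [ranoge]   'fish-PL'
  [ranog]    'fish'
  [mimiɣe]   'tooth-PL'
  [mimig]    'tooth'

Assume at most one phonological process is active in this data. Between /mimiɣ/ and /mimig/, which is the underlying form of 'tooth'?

/mimiɣ/

The root 'tooth' surfaces as [mimiɣe] and [mimig], with a stem-final [ɣ] ~ [g] alternation.
Compare 'fish', with invariant [g] in [ranoge] and [ranog]: an analysis with underlying /g/ and a rule producing [ɣ] before the PL suffix would wrongly predict alternation here too.
The underlying segment must be /ɣ/; voiced fricatives become stops word-finally, yielding [g] there.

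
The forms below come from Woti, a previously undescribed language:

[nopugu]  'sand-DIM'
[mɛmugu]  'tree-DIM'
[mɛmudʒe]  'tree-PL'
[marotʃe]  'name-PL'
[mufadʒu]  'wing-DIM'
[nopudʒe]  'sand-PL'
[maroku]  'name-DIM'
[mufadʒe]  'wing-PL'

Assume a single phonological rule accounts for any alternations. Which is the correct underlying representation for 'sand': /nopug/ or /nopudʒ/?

/nopug/

The stem for 'sand' ends in [dʒ] in [nopudʒe] but [g] in [nopugu].
But 'wing' keeps [dʒ] in both environments ([mufadʒe], [mufadʒu]), so there is no rule changing /dʒ/ to [g] before the DIM suffix.
The underlying segment must be /g/; /k/ and /g/ become palato-alveolar [tʃ] and [dʒ] before a front vowel, yielding [dʒ] there.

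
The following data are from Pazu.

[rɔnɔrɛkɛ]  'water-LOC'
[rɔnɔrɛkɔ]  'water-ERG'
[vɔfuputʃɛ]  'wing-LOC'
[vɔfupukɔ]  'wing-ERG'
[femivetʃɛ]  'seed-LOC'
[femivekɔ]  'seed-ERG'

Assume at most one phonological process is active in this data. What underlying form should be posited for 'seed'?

/femivetʃ/

'seed' shows [tʃ] ~ [k] at the end of the stem ([femivetʃɛ] vs [femivekɔ]).
If /k/ were underlying and a rule turned it into [tʃ] before the LOC suffix, 'water' would also alternate; but it has [k] in both [rɔnɔrɛkɛ] and [rɔnɔrɛkɔ].
The underlying segment must be /tʃ/; palato-alveolar /tʃ/ becomes [k] when no front vowel follows, yielding [k] there.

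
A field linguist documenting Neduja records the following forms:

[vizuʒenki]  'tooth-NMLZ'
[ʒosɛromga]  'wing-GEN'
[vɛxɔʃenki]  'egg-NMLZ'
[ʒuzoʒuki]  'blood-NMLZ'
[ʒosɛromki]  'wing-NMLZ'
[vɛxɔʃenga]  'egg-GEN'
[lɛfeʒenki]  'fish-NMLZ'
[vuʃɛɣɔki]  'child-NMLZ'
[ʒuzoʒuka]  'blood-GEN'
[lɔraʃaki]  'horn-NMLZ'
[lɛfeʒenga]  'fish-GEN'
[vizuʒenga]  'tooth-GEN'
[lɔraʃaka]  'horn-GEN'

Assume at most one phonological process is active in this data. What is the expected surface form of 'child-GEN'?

[vuʃɛɣɔka]

The GEN morpheme has two allomorphs, [-ga] and [-ka].
The NMLZ suffix, which begins with [k], is invariant after every stem; so [k] is not altered by any rule here.
The GEN suffix is therefore /-ga/ underlyingly, with post-vocalic devoicing: voiced stops become voiceless after a vowel.
After 'child', which ends in a vowel, the suffix surfaces as [-ka], giving [vuʃɛɣɔka].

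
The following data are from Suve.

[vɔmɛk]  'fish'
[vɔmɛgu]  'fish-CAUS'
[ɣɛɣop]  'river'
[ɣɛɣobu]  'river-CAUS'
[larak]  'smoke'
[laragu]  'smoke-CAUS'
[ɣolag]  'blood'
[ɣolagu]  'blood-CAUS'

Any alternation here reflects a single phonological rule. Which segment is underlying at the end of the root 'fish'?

The root 'fish' surfaces as [vɔmɛk] and [vɔmɛgu], with a stem-final [k] ~ [g] alternation.
If /g/ were underlying and a rule turned it into [k] in isolation, 'blood' would also alternate; but it has [g] in both [ɣolag] and [ɣolagu].
So /k/ is underlying, and a rule of intervocalic voicing — voiceless stops become voiced between vowels — gives [g].

/k/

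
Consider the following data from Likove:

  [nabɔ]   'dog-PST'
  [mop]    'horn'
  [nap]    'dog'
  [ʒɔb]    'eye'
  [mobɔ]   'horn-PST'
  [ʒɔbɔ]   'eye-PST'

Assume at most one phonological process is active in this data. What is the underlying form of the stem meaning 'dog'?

'dog' shows [p] ~ [b] at the end of the stem ([nap] vs [nabɔ]).
If /b/ were underlying and a rule turned it into [p] in isolation, 'eye' would also alternate; but it has [b] in both [ʒɔb] and [ʒɔbɔ].
So /p/ is underlying, and a rule of intervocalic voicing — voiceless stops become voiced between vowels — gives [b].

/nap/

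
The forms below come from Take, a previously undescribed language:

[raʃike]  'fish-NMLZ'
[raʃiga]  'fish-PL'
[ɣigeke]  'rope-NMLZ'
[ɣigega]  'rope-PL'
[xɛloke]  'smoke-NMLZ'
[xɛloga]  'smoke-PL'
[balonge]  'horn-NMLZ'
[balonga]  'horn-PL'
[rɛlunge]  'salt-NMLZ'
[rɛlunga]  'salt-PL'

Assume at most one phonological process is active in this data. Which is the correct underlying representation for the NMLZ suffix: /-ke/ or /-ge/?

/-ke/

The NMLZ morpheme has two allomorphs, [-ge] and [-ke].
By contrast the PL suffix keeps its initial [g] throughout — that segment must be underlying.
The NMLZ suffix is therefore /-ke/ underlyingly, with post-nasal voicing: voiceless stops become voiced after a nasal.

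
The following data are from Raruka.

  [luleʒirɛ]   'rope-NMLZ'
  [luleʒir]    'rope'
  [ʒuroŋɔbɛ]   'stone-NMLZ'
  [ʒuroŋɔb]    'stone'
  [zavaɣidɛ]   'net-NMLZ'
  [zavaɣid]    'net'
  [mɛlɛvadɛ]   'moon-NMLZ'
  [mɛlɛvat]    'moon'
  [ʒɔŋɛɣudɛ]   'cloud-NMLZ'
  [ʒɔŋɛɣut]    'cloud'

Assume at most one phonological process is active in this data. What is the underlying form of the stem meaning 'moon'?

/mɛlɛvat/

'moon' shows [d] ~ [t] at the end of the stem ([mɛlɛvadɛ] vs [mɛlɛvat]).
But 'net' keeps [d] in both environments ([zavaɣidɛ], [zavaɣid]), so there is no rule changing /d/ to [t] in isolation.
Therefore /t/ is basic and [d] is derived by intervocalic voicing (voiceless stops become voiced between vowels).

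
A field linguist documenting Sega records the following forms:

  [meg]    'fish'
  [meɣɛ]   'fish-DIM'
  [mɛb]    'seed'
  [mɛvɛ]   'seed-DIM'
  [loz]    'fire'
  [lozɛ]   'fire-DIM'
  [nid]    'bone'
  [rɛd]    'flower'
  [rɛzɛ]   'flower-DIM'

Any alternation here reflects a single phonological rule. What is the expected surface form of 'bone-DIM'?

[nizɛ]

In [rɛd] and [rɛzɛ] the final segment of 'flower' alternates: [d] ~ [z].
Compare 'fire', with invariant [z] in [loz] and [lozɛ]: an analysis with underlying /z/ and a rule producing [d] in isolation would wrongly predict alternation here too.
The alternation reflects intervocalic spirantization: voiced stops become fricatives between vowels. /d/ is underlying.
From [nid] the stem 'bone' is /nid/; between vowels this yields [nizɛ].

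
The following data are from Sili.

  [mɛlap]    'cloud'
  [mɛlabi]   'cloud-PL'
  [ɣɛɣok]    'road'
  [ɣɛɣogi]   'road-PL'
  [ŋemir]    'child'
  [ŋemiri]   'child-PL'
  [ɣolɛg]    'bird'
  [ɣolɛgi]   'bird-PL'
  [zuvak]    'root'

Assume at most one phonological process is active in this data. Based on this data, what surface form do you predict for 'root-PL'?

[zuvagi]

The stem for 'road' ends in [k] in [ɣɛɣok] but [g] in [ɣɛɣogi].
Compare 'bird', with invariant [g] in [ɣolɛg] and [ɣolɛgi]: an analysis with underlying /g/ and a rule producing [k] in isolation would wrongly predict alternation here too.
So /k/ is underlying, and a rule of intervocalic voicing — voiceless stops become voiced between vowels — gives [g].
From [zuvak] the stem 'root' is /zuvak/; between vowels this yields [zuvagi].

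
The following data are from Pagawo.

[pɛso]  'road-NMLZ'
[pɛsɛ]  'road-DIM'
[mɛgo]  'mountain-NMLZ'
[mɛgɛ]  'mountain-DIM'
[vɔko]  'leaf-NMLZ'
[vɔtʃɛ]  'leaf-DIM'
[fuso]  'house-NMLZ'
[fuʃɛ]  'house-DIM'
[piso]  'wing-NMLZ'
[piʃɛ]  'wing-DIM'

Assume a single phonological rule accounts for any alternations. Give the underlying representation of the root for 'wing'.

/piʃ/

The stem for 'wing' ends in [s] in [piso] but [ʃ] in [piʃɛ].
If /s/ were underlying and a rule turned it into [ʃ] before the DIM suffix, 'road' would also alternate; but it has [s] in both [pɛso] and [pɛsɛ].
Therefore /ʃ/ is basic and [s] is derived by depalatalization (palato-alveolar /tʃ/ and /ʃ/ become [k] and [s] when no front vowel follows).
Hence 'wing' is /piʃ/ underlyingly.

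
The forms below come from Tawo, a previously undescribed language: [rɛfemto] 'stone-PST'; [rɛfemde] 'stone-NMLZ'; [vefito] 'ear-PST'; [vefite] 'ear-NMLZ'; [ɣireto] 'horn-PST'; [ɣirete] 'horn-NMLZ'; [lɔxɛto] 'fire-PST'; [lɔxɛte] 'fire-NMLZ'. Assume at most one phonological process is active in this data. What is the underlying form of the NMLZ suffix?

/-de/

The NMLZ morpheme has two allomorphs, [-de] and [-te].
By contrast the PST suffix keeps its initial [t] throughout — that segment must be underlying.
So the underlying form is /-de/, and voiced stops become voiceless after a vowel.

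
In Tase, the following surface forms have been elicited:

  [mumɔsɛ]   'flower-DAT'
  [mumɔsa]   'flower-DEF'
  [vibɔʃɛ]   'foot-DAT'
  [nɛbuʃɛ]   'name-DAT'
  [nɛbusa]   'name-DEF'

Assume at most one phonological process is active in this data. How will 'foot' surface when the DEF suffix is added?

[vibɔsa]

The root 'name' surfaces as [nɛbuʃɛ] and [nɛbusa], with a stem-final [ʃ] ~ [s] alternation.
If /s/ were underlying and a rule turned it into [ʃ] before the DAT suffix, 'flower' would also alternate; but it has [s] in both [mumɔsɛ] and [mumɔsa].
So /ʃ/ is underlying, and a rule of depalatalization — palato-alveolar /ʃ/ becomes [s] when no front vowel follows — gives [s].
The one attested form of 'foot', [vibɔʃɛ], shows underlying /vibɔʃ/. Applying the same rule when no front vowel follows gives [vibɔsa].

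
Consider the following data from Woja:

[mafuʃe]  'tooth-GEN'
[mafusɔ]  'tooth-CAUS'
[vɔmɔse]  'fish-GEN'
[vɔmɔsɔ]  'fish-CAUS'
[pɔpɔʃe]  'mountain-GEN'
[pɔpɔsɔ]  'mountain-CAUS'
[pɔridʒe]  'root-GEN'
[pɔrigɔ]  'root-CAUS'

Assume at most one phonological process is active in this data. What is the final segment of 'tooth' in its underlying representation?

The stem for 'tooth' ends in [ʃ] in [mafuʃe] but [s] in [mafusɔ].
The stem 'fish' ([vɔmɔse], [vɔmɔsɔ]) shows [s] unchanged in both environments, so [s] cannot be basic with [ʃ] derived before the GEN suffix.
The alternation reflects depalatalization: palato-alveolar /dʒ/ and /ʃ/ become [g] and [s] when no front vowel follows. /ʃ/ is underlying.

/ʃ/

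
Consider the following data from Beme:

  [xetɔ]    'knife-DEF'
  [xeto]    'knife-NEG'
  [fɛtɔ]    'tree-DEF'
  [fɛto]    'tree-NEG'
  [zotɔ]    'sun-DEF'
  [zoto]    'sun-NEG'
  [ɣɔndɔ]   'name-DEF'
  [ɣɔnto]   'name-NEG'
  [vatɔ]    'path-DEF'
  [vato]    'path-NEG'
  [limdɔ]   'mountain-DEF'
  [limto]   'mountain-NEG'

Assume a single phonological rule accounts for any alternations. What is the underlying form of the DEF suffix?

/-dɔ/

The DEF morpheme has two allomorphs, [-dɔ] and [-tɔ].
The NEG suffix, which begins with [t], is invariant after every stem; so [t] is not altered by any rule here.
The DEF suffix is therefore /-dɔ/ underlyingly, with post-vocalic devoicing: voiced stops become voiceless after a vowel.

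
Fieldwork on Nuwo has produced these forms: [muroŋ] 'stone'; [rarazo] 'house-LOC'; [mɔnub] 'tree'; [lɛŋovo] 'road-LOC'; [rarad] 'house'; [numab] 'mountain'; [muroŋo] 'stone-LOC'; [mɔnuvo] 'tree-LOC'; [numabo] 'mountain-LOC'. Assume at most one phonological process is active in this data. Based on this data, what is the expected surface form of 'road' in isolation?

'tree' shows [b] ~ [v] at the end of the stem ([mɔnub] vs [mɔnuvo]).
The stem 'mountain' ([numab], [numabo]) shows [b] unchanged in both environments, so [b] cannot be basic with [v] derived before the LOC suffix.
Therefore /v/ is basic and [b] is derived by word-final hardening (voiced fricatives become stops word-finally).
From [lɛŋovo] the stem 'road' is /lɛŋov/; word-finally this yields [lɛŋob].

[lɛŋob]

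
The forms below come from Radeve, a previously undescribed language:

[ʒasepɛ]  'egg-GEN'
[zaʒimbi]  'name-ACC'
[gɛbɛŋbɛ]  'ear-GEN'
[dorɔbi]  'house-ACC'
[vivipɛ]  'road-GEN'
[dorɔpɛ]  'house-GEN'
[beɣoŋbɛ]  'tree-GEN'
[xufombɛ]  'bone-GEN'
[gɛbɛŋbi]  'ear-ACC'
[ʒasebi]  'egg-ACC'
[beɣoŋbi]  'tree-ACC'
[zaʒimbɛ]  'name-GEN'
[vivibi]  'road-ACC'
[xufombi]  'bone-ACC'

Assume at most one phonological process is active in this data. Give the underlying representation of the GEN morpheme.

/-pɛ/

The GEN suffix surfaces as [-bɛ] and [-pɛ], depending on the final segment of the stem.
The ACC suffix, which begins with [b], is invariant after every stem; so [b] is not altered by any rule here.
The GEN suffix is therefore /-pɛ/ underlyingly, with post-nasal voicing: voiceless stops become voiced after a nasal.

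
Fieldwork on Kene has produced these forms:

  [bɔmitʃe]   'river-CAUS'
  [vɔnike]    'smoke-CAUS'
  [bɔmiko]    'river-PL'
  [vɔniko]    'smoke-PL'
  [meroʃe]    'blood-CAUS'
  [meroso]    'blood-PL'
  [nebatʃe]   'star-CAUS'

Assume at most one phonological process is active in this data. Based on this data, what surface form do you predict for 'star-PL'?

[nebako]

The root 'river' surfaces as [bɔmiko] and [bɔmitʃe], with a stem-final [k] ~ [tʃ] alternation.
But 'smoke' keeps [k] in both environments ([vɔniko], [vɔnike]), so there is no rule changing /k/ to [tʃ] before the CAUS suffix.
The underlying segment must be /tʃ/; palato-alveolar /tʃ/ and /ʃ/ become [k] and [s] when no front vowel follows, yielding [k] there.
The one attested form of 'star', [nebatʃe], shows underlying /nebatʃ/. Applying the same rule when no front vowel follows gives [nebako].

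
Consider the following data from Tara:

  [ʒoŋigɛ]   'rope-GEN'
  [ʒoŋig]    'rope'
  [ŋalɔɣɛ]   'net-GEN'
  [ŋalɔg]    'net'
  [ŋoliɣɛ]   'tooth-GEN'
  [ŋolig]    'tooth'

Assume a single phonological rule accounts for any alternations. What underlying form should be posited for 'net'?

The stem for 'net' ends in [ɣ] in [ŋalɔɣɛ] but [g] in [ŋalɔg].
If /g/ were underlying and a rule turned it into [ɣ] before the GEN suffix, 'rope' would also alternate; but it has [g] in both [ʒoŋigɛ] and [ʒoŋig].
The underlying segment must be /ɣ/; voiced fricatives become stops word-finally, yielding [g] there.
The underlying form of 'net' is therefore /ŋalɔɣ/.

/ŋalɔɣ/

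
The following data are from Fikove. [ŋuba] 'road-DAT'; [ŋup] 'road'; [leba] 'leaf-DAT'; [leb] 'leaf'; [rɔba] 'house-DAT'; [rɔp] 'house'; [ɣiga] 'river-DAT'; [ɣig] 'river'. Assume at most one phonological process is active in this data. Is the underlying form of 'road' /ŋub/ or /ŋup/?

/ŋup/

'road' shows [b] ~ [p] at the end of the stem ([ŋuba] vs [ŋup]).
The stem 'leaf' ([leba], [leb]) shows [b] unchanged in both environments, so [b] cannot be basic with [p] derived in isolation.
The underlying segment must be /p/; voiceless stops become voiced between vowels, yielding [b] there.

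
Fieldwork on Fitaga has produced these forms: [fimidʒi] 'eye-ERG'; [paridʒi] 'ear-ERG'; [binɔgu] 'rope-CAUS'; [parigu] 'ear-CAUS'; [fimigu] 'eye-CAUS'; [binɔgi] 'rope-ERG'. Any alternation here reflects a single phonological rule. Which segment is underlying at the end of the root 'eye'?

The root 'eye' surfaces as [fimigu] and [fimidʒi], with a stem-final [g] ~ [dʒ] alternation.
The stem 'rope' ([binɔgu], [binɔgi]) shows [g] unchanged in both environments, so [g] cannot be basic with [dʒ] derived before the ERG suffix.
So /dʒ/ is underlying, and a rule of depalatalization — palato-alveolar /dʒ/ becomes [g] when no front vowel follows — gives [g].

/dʒ/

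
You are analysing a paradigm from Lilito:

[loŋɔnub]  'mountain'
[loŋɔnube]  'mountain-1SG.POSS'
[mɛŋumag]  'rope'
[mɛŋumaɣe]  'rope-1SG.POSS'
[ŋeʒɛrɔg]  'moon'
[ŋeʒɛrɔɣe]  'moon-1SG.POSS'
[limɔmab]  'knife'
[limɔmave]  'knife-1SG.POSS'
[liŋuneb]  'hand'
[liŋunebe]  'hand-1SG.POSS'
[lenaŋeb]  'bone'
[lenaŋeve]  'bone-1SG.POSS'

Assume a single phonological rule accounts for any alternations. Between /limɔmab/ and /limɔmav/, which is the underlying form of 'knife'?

/limɔmav/

'knife' shows [b] ~ [v] at the end of the stem ([limɔmab] vs [limɔmave]).
Compare 'mountain', with invariant [b] in [loŋɔnub] and [loŋɔnube]: an analysis with underlying /b/ and a rule producing [v] before the 1SG.POSS suffix would wrongly predict alternation here too.
The alternation reflects word-final hardening: voiced fricatives become stops word-finally. /v/ is underlying.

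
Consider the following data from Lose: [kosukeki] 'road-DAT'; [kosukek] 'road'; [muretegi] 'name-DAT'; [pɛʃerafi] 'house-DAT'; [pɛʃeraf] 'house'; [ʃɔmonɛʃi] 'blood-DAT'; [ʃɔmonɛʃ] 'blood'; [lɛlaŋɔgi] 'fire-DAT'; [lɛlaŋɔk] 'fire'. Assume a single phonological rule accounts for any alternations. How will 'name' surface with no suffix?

[muretek]

The root 'fire' surfaces as [lɛlaŋɔgi] and [lɛlaŋɔk], with a stem-final [g] ~ [k] alternation.
Compare 'road', with invariant [k] in [kosukeki] and [kosukek]: an analysis with underlying /k/ and a rule producing [g] before the DAT suffix would wrongly predict alternation here too.
Therefore /g/ is basic and [k] is derived by word-final obstruent devoicing (voiced obstruents become voiceless word-finally).
The one attested form of 'name', [muretegi], shows underlying /mureteg/. Applying the same rule word-finally gives [muretek].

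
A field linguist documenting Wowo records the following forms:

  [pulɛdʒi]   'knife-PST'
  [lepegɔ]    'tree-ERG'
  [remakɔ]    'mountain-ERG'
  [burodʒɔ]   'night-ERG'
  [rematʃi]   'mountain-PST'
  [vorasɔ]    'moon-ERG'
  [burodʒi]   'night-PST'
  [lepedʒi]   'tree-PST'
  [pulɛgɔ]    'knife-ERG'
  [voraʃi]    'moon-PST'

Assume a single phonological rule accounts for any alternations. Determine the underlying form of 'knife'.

/pulɛg/

In [pulɛdʒi] and [pulɛgɔ] the final segment of 'knife' alternates: [dʒ] ~ [g].
But 'night' keeps [dʒ] in both environments ([burodʒi], [burodʒɔ]), so there is no rule changing /dʒ/ to [g] before the ERG suffix.
Therefore /g/ is basic and [dʒ] is derived by palatalization before a front vowel (/k/, /g/ and /s/ become palato-alveolar [tʃ], [dʒ] and [ʃ] before a front vowel).
So 'knife' = /pulɛg/.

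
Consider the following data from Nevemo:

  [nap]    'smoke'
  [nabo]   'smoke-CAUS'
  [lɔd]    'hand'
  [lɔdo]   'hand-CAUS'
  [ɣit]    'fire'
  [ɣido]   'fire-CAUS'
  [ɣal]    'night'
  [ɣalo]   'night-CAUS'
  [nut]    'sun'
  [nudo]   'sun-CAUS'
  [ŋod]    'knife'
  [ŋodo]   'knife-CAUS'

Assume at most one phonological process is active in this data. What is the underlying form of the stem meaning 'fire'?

/ɣit/

'fire' shows [t] ~ [d] at the end of the stem ([ɣit] vs [ɣido]).
The stem 'hand' ([lɔd], [lɔdo]) shows [d] unchanged in both environments, so [d] cannot be basic with [t] derived in isolation.
The alternation reflects intervocalic voicing: voiceless stops become voiced between vowels. /t/ is underlying.
Hence 'fire' is /ɣit/ underlyingly.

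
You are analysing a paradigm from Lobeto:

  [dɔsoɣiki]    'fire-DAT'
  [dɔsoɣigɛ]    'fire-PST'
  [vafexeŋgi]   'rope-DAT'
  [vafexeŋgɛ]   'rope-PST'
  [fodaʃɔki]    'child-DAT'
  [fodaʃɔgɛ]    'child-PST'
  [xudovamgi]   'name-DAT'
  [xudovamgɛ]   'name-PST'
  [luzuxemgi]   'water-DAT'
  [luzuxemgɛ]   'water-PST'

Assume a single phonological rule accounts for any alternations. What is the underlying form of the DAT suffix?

The DAT morpheme has two allomorphs, [-gi] and [-ki].
By contrast the PST suffix keeps its initial [g] throughout — that segment must be underlying.
The DAT suffix is therefore /-ki/ underlyingly, with post-nasal voicing: voiceless stops become voiced after a nasal.

/-ki/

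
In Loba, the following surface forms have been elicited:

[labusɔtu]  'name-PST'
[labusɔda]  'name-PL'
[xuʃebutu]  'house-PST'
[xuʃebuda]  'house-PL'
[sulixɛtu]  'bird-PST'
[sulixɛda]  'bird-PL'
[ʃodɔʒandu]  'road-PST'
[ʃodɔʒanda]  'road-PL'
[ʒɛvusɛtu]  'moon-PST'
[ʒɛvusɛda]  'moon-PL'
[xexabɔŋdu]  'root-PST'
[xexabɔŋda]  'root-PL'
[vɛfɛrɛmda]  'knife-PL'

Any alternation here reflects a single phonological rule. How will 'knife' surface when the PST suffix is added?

[vɛfɛrɛmdu]

The PST suffix surfaces as [-du] and [-tu], depending on the final segment of the stem.
By contrast the PL suffix keeps its initial [d] throughout — that segment must be underlying.
The PST suffix is therefore /-tu/ underlyingly, with post-nasal voicing: voiceless stops become voiced after a nasal.
After 'knife', which ends in a nasal, the suffix surfaces as [-du], giving [vɛfɛrɛmdu].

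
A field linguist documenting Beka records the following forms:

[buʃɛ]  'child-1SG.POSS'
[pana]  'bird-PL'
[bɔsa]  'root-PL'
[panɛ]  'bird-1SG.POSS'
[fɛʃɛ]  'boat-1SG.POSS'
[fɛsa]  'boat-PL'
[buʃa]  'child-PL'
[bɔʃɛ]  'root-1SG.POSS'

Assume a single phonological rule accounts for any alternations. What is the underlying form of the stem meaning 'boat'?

/fɛs/

The stem for 'boat' ends in [s] in [fɛsa] but [ʃ] in [fɛʃɛ].
The stem 'child' ([buʃa], [buʃɛ]) shows [ʃ] unchanged in both environments, so [ʃ] cannot be basic with [s] derived before the PL suffix.
So /s/ is underlying, and a rule of palatalization before a front vowel — /s/ becomes palato-alveolar [ʃ] before a front vowel — gives [ʃ].
The underlying form of 'boat' is therefore /fɛs/.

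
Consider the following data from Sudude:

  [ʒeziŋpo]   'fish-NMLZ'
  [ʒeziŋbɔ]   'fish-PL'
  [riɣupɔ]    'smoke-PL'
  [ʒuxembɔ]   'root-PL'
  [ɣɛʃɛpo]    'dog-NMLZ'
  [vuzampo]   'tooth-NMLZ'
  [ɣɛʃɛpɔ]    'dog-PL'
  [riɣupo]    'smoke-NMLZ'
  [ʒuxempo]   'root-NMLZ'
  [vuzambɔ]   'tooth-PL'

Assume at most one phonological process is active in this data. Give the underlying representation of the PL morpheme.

/-bɔ/

The PL morpheme has two allomorphs, [-bɔ] and [-pɔ].
The NMLZ suffix, which begins with [p], is invariant after every stem; so [p] is not altered by any rule here.
So the underlying form is /-bɔ/, and voiced stops become voiceless after a vowel.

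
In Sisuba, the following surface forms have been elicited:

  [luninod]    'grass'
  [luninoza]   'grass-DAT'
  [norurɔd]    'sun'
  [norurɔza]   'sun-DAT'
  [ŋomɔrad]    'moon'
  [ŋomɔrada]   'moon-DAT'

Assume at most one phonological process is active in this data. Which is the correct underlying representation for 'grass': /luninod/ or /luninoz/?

'grass' shows [d] ~ [z] at the end of the stem ([luninod] vs [luninoza]).
But 'moon' keeps [d] in both environments ([ŋomɔrad], [ŋomɔrada]), so there is no rule changing /d/ to [z] before the DAT suffix.
The underlying segment must be /z/; voiced fricatives become stops word-finally, yielding [d] there.

/luninoz/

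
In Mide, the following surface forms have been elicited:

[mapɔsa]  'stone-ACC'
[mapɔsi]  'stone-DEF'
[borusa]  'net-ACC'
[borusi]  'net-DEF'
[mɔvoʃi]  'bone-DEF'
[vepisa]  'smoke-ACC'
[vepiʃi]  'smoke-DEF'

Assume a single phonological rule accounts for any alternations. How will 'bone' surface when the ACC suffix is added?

'smoke' shows [s] ~ [ʃ] at the end of the stem ([vepisa] vs [vepiʃi]).
The stem 'net' ([borusa], [borusi]) shows [s] unchanged in both environments, so [s] cannot be basic with [ʃ] derived before the DEF suffix.
The underlying segment must be /ʃ/; palato-alveolar /ʃ/ becomes [s] when no front vowel follows, yielding [s] there.
From [mɔvoʃi] the stem 'bone' is /mɔvoʃ/; when no front vowel follows this yields [mɔvosa].

[mɔvosa]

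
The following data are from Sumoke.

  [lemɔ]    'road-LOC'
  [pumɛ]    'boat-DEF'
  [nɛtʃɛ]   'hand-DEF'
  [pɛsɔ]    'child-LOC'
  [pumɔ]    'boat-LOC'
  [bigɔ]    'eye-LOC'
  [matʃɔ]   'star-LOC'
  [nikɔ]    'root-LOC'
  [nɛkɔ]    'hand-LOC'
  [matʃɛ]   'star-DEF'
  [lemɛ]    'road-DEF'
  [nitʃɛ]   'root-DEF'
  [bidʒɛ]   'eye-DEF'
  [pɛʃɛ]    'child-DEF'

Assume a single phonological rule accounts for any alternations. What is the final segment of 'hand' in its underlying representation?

/k/

The root 'hand' surfaces as [nɛtʃɛ] and [nɛkɔ], with a stem-final [tʃ] ~ [k] alternation.
Compare 'star', with invariant [tʃ] in [matʃɛ] and [matʃɔ]: an analysis with underlying /tʃ/ and a rule producing [k] before the LOC suffix would wrongly predict alternation here too.
Therefore /k/ is basic and [tʃ] is derived by palatalization before a front vowel (/k/, /g/ and /s/ become palato-alveolar [tʃ], [dʒ] and [ʃ] before a front vowel).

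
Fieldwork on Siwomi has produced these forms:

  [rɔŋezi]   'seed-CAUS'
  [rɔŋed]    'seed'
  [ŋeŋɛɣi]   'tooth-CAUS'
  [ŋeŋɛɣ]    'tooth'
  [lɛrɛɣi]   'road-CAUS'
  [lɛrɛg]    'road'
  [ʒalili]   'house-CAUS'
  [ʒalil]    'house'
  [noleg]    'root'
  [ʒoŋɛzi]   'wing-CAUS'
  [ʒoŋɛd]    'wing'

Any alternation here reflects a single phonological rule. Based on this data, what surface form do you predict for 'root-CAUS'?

'road' shows [ɣ] ~ [g] at the end of the stem ([lɛrɛɣi] vs [lɛrɛg]).
If /ɣ/ were underlying and a rule turned it into [g] in isolation, 'tooth' would also alternate; but it has [ɣ] in both [ŋeŋɛɣi] and [ŋeŋɛɣ].
The underlying segment must be /g/; voiced stops become fricatives between vowels, yielding [ɣ] there.
The one attested form of 'root', [noleg], shows underlying /noleg/. Applying the same rule between vowels gives [noleɣi].

[noleɣi]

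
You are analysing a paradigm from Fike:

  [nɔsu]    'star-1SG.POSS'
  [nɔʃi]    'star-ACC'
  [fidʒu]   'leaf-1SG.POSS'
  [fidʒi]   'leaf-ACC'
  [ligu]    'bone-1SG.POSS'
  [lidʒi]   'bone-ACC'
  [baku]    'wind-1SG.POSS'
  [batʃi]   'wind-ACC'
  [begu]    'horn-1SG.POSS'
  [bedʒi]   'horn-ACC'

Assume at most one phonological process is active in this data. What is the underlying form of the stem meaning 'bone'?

/lig/

The root 'bone' surfaces as [ligu] and [lidʒi], with a stem-final [g] ~ [dʒ] alternation.
But 'leaf' keeps [dʒ] in both environments ([fidʒu], [fidʒi]), so there is no rule changing /dʒ/ to [g] before the 1SG.POSS suffix.
The underlying segment must be /g/; /k/, /g/ and /s/ become palato-alveolar [tʃ], [dʒ] and [ʃ] before a front vowel, yielding [dʒ] there.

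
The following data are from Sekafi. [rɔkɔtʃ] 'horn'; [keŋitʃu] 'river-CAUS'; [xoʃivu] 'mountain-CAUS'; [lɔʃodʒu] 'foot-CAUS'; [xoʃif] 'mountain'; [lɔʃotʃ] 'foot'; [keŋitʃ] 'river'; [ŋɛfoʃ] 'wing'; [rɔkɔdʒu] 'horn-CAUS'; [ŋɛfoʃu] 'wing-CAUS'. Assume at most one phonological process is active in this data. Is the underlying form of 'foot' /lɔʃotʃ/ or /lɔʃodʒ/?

'foot' shows [tʃ] ~ [dʒ] at the end of the stem ([lɔʃotʃ] vs [lɔʃodʒu]).
But 'river' keeps [tʃ] in both environments ([keŋitʃ], [keŋitʃu]), so there is no rule changing /tʃ/ to [dʒ] before the CAUS suffix.
The alternation reflects word-final obstruent devoicing: voiced obstruents become voiceless word-finally. /dʒ/ is underlying.

/lɔʃodʒ/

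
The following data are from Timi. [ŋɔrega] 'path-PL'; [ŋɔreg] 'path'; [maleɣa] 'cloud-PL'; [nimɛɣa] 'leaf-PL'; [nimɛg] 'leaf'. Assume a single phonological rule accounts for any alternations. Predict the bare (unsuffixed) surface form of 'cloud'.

In [nimɛɣa] and [nimɛg] the final segment of 'leaf' alternates: [ɣ] ~ [g].
If /g/ were underlying and a rule turned it into [ɣ] before the PL suffix, 'path' would also alternate; but it has [g] in both [ŋɔrega] and [ŋɔreg].
The alternation reflects word-final hardening: voiced fricatives become stops word-finally. /ɣ/ is underlying.
From [maleɣa] the stem 'cloud' is /maleɣ/; word-finally this yields [maleg].

[maleg]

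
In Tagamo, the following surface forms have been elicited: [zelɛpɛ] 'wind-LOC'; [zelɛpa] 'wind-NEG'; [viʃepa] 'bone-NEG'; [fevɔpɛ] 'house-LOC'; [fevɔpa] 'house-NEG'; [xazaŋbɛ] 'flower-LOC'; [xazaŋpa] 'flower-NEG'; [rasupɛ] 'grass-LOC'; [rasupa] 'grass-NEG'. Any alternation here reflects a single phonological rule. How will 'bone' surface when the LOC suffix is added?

[viʃepɛ]

The LOC suffix surfaces as [-bɛ] and [-pɛ], depending on the final segment of the stem.
The NEG suffix, which begins with [p], is invariant after every stem; so [p] is not altered by any rule here.
So the underlying form is /-bɛ/, and voiced stops become voiceless after a vowel.
After 'bone', which ends in a vowel, the suffix surfaces as [-pɛ], giving [viʃepɛ].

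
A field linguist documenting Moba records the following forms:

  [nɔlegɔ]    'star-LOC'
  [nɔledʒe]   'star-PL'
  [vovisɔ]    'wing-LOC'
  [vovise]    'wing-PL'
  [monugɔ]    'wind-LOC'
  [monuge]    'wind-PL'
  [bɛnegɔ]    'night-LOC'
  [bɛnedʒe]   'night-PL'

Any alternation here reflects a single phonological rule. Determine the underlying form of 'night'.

The root 'night' surfaces as [bɛnegɔ] and [bɛnedʒe], with a stem-final [g] ~ [dʒ] alternation.
But 'wind' keeps [g] in both environments ([monugɔ], [monuge]), so there is no rule changing /g/ to [dʒ] before the PL suffix.
Therefore /dʒ/ is basic and [g] is derived by depalatalization (palato-alveolar /dʒ/ becomes [g] when no front vowel follows).
Hence 'night' is /bɛnedʒ/ underlyingly.

/bɛnedʒ/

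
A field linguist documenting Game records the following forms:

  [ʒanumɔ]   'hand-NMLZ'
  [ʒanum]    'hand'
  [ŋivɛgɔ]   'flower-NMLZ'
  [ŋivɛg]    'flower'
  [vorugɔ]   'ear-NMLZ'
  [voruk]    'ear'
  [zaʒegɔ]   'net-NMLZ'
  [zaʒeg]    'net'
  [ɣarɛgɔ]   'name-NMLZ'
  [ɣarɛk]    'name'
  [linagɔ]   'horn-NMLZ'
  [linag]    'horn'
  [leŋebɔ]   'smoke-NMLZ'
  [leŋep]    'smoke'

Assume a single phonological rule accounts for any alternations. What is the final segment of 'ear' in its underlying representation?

/k/

The stem for 'ear' ends in [g] in [vorugɔ] but [k] in [voruk].
Compare 'net', with invariant [g] in [zaʒegɔ] and [zaʒeg]: an analysis with underlying /g/ and a rule producing [k] in isolation would wrongly predict alternation here too.
The alternation reflects intervocalic voicing: voiceless stops become voiced between vowels. /k/ is underlying.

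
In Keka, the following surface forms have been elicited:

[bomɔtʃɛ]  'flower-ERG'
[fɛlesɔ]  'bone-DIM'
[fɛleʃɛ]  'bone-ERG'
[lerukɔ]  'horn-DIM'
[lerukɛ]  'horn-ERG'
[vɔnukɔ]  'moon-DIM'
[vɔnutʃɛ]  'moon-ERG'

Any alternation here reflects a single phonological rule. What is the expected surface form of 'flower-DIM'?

In [vɔnukɔ] and [vɔnutʃɛ] the final segment of 'moon' alternates: [k] ~ [tʃ].
If /k/ were underlying and a rule turned it into [tʃ] before the ERG suffix, 'horn' would also alternate; but it has [k] in both [lerukɔ] and [lerukɛ].
The underlying segment must be /tʃ/; palato-alveolar /tʃ/ and /ʃ/ become [k] and [s] when no front vowel follows, yielding [k] there.
From [bomɔtʃɛ] the stem 'flower' is /bomɔtʃ/; when no front vowel follows this yields [bomɔkɔ].

[bomɔkɔ]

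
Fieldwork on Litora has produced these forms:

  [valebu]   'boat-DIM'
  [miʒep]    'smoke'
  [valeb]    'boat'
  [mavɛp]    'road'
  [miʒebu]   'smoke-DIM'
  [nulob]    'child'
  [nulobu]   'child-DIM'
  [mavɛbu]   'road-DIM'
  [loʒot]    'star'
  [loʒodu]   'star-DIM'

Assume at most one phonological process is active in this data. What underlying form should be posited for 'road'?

The stem for 'road' ends in [b] in [mavɛbu] but [p] in [mavɛp].
The stem 'boat' ([valebu], [valeb]) shows [b] unchanged in both environments, so [b] cannot be basic with [p] derived in isolation.
So /p/ is underlying, and a rule of intervocalic voicing — voiceless stops become voiced between vowels — gives [b].

/mavɛp/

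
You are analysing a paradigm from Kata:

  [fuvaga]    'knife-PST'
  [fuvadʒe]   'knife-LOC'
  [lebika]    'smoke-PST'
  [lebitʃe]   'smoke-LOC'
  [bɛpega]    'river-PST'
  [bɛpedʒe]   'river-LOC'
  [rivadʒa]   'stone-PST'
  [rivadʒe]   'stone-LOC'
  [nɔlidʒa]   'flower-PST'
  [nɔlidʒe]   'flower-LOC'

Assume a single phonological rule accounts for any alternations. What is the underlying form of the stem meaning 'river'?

/bɛpeg/

'river' shows [g] ~ [dʒ] at the end of the stem ([bɛpega] vs [bɛpedʒe]).
But 'stone' keeps [dʒ] in both environments ([rivadʒa], [rivadʒe]), so there is no rule changing /dʒ/ to [g] before the PST suffix.
So /g/ is underlying, and a rule of palatalization before a front vowel — /k/ and /g/ become palato-alveolar [tʃ] and [dʒ] before a front vowel — gives [dʒ].
The underlying form of 'river' is therefore /bɛpeg/.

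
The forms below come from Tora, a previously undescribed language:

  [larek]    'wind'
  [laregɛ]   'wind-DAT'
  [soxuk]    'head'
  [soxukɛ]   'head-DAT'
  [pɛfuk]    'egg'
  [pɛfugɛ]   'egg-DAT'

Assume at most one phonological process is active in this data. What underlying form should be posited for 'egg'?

/pɛfug/

The root 'egg' surfaces as [pɛfuk] and [pɛfugɛ], with a stem-final [k] ~ [g] alternation.
But 'head' keeps [k] in both environments ([soxuk], [soxukɛ]), so there is no rule changing /k/ to [g] before the DAT suffix.
Therefore /g/ is basic and [k] is derived by word-final obstruent devoicing (voiced obstruents become voiceless word-finally).
Hence 'egg' is /pɛfug/ underlyingly.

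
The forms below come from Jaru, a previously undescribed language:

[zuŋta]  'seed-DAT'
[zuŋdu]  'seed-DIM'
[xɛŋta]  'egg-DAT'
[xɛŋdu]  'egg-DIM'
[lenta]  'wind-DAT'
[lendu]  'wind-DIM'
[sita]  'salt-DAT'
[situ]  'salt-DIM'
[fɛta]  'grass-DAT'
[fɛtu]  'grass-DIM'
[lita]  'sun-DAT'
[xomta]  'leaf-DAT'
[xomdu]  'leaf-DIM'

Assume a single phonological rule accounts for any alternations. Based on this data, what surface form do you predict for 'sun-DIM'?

[litu]

The DIM morpheme has two allomorphs, [-du] and [-tu].
By contrast the DAT suffix keeps its initial [t] throughout — that segment must be underlying.
The DIM suffix is therefore /-du/ underlyingly, with post-vocalic devoicing: voiced stops become voiceless after a vowel.
After 'sun', which ends in a vowel, the suffix surfaces as [-tu], giving [litu].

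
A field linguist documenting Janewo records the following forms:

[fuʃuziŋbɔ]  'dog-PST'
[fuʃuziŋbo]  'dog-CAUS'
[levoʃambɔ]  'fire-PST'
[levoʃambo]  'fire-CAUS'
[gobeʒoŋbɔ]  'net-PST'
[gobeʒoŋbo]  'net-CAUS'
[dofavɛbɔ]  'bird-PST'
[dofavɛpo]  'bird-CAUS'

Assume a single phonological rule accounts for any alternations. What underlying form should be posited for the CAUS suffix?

The CAUS morpheme has two allomorphs, [-bo] and [-po].
The PST suffix, which begins with [b], is invariant after every stem; so [b] is not altered by any rule here.
The CAUS suffix is therefore /-po/ underlyingly, with post-nasal voicing: voiceless stops become voiced after a nasal.

/-po/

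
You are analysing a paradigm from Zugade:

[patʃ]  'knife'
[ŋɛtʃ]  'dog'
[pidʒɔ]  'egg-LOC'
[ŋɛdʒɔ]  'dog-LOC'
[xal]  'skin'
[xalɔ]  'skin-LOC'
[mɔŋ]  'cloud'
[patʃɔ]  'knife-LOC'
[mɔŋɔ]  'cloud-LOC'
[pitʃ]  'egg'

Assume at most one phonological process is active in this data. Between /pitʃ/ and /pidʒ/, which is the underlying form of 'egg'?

/pidʒ/

The root 'egg' surfaces as [pitʃ] and [pidʒɔ], with a stem-final [tʃ] ~ [dʒ] alternation.
If /tʃ/ were underlying and a rule turned it into [dʒ] before the LOC suffix, 'knife' would also alternate; but it has [tʃ] in both [patʃ] and [patʃɔ].
The alternation reflects word-final obstruent devoicing: voiced obstruents become voiceless word-finally. /dʒ/ is underlying.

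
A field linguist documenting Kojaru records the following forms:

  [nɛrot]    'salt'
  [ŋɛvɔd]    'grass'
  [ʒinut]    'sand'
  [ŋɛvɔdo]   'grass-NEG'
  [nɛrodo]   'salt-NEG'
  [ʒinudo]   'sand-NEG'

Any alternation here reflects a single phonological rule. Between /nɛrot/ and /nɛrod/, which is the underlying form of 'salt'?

'salt' shows [t] ~ [d] at the end of the stem ([nɛrot] vs [nɛrodo]).
The stem 'grass' ([ŋɛvɔd], [ŋɛvɔdo]) shows [d] unchanged in both environments, so [d] cannot be basic with [t] derived in isolation.
Therefore /t/ is basic and [d] is derived by intervocalic voicing (voiceless stops become voiced between vowels).

/nɛrot/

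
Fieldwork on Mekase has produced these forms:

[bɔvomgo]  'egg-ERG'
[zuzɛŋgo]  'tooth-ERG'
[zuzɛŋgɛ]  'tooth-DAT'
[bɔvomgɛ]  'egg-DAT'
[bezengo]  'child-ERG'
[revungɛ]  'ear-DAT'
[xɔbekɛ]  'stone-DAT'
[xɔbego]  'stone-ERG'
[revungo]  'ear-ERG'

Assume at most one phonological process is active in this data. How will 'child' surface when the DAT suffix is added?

[bezengɛ]

The DAT morpheme has two allomorphs, [-gɛ] and [-kɛ].
By contrast the ERG suffix keeps its initial [g] throughout — that segment must be underlying.
The DAT suffix is therefore /-kɛ/ underlyingly, with post-nasal voicing: voiceless stops become voiced after a nasal.
After 'child', which ends in a nasal, the suffix surfaces as [-gɛ], giving [bezengɛ].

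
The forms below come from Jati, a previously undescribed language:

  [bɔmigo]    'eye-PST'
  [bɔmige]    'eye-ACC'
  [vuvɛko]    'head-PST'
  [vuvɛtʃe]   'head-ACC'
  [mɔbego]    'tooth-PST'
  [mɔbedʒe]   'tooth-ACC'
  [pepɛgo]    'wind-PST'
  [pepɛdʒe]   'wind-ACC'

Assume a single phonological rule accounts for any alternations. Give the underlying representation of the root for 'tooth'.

/mɔbedʒ/

The root 'tooth' surfaces as [mɔbego] and [mɔbedʒe], with a stem-final [g] ~ [dʒ] alternation.
The stem 'eye' ([bɔmigo], [bɔmige]) shows [g] unchanged in both environments, so [g] cannot be basic with [dʒ] derived before the ACC suffix.
The alternation reflects depalatalization: palato-alveolar /tʃ/ and /dʒ/ become [k] and [g] when no front vowel follows. /dʒ/ is underlying.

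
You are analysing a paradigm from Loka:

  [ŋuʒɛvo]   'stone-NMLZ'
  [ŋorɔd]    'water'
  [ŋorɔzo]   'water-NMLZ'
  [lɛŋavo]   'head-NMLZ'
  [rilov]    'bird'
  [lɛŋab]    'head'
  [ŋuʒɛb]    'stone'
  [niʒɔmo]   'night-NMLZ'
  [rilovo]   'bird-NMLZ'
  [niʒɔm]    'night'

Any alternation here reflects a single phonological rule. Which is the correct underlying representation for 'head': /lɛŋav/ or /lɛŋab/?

/lɛŋab/

The stem for 'head' ends in [b] in [lɛŋab] but [v] in [lɛŋavo].
The stem 'bird' ([rilov], [rilovo]) shows [v] unchanged in both environments, so [v] cannot be basic with [b] derived in isolation.
Therefore /b/ is basic and [v] is derived by intervocalic spirantization (voiced stops become fricatives between vowels).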